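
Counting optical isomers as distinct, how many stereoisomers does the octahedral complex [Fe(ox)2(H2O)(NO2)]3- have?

3

The six octahedral sites form three mutually perpendicular trans pairs.
Each ox is bidentate and must span two cis positions.
Working through the distinct placements yields 2 geometric isomers: H2O and NO2 mutually trans; H2O and NO2 mutually cis (chiral).
One of these lacks any improper symmetry element and so occurs as an enantiomeric pair, giving 2 + 1 = 3 stereoisomers in total.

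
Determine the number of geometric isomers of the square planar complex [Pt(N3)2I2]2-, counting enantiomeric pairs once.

A square has two trans pairs of vertices; adjacent vertices are cis.
Working through the distinct placements yields 2 geometric isomers: N3 cis; N3 trans.

2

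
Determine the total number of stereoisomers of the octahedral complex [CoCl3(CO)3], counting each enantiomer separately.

The six octahedral sites form three mutually perpendicular trans pairs.
Systematic placement gives 2 geometric isomers: Cl mer; Cl fac.
Each arrangement has an internal mirror plane or centre of symmetry, so none is chiral.

2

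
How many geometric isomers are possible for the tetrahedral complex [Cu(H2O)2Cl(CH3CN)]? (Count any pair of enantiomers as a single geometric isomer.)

1

All four vertices of a tetrahedron are equivalent and mutually adjacent, so cis/trans isomerism cannot arise.
Only one geometric arrangement is possible.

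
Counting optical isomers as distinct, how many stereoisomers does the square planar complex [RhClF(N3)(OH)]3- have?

3

The distinct arrangements are (3 in all): (Cl/N3 trans, F/OH trans); (Cl/OH trans, F/N3 trans); (Cl/F trans, N3/OH trans).
Each arrangement has an internal mirror plane or centre of symmetry, so none is chiral.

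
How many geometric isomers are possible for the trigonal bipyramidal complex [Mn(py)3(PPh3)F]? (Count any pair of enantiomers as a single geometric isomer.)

In a trigonal bipyramid the two axial positions differ from the three equatorial ones.
Systematic placement gives 4 geometric isomers: PPh3 axial, F axial; PPh3 equatorial, F axial; PPh3 axial, F equatorial; PPh3 equatorial, F equatorial.

4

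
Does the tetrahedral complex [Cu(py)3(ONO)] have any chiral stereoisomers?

no

In a tetrahedral complex all four positions are equivalent and every pair of ligands is adjacent — there is no cis/trans distinction.
Only one geometric arrangement is possible.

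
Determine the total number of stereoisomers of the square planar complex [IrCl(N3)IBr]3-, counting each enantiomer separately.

3

A square has two trans pairs of vertices; adjacent vertices are cis.
There are 3 geometric isomers: (Br/I trans, Cl/N3 trans); (Br/N3 trans, Cl/I trans); (Br/Cl trans, I/N3 trans).
Each arrangement has an internal mirror plane or centre of symmetry, so none is chiral.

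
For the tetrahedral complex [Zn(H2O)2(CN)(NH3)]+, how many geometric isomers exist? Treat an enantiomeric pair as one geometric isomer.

1

In a tetrahedral complex all four positions are equivalent and every pair of ligands is adjacent — there is no cis/trans distinction.
Only one geometric arrangement is possible.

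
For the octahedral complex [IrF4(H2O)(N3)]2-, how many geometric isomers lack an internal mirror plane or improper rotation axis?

0

Working through the distinct placements yields 2 geometric isomers: H2O and N3 mutually trans; H2O and N3 mutually cis.
Each arrangement has an internal mirror plane or centre of symmetry, so none is chiral.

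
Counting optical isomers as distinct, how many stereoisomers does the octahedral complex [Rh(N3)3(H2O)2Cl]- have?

In an octahedral complex each vertex has one trans partner and four cis neighbours.
The distinct arrangements are (3 in all): N3 mer, H2O cis; N3 mer, H2O trans; N3 fac, H2O cis.
Each arrangement has an internal mirror plane or centre of symmetry, so none is chiral.

3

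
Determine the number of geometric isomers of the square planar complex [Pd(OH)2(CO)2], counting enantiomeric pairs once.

2

Systematic placement gives 2 geometric isomers: OH cis; OH trans.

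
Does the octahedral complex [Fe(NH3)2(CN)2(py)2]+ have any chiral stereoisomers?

yes

In an octahedral complex each vertex has one trans partner and four cis neighbours.
Working through the distinct placements yields 5 geometric isomers: NH3 trans, CN trans, py trans; NH3 cis, CN trans, py cis; NH3 cis, CN cis, py trans; NH3 cis, CN cis, py cis (chiral); NH3 trans, CN cis, py cis.
One of these lacks any improper symmetry element and so occurs as an enantiomeric pair, giving 5 + 1 = 6 stereoisomers in total.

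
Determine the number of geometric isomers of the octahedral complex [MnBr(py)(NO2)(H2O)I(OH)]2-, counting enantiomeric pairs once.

15

An octahedron has six vertices in three trans pairs; every non-trans pair is cis.
Systematic enumeration (placing each ligand type in turn and discarding arrangements equivalent by rotation or reflection) gives 15 geometric isomers.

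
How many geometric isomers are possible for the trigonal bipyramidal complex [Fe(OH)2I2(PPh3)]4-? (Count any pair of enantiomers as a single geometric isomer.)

Systematic enumeration (placing each ligand type in turn and discarding arrangements equivalent by rotation or reflection) gives 5 geometric isomers.

5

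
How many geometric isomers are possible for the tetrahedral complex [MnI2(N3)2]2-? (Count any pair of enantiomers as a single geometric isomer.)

All four vertices of a tetrahedron are equivalent and mutually adjacent, so cis/trans isomerism cannot arise.
Only one geometric arrangement is possible.

1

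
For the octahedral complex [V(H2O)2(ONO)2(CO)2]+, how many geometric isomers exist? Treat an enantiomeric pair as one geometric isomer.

5

The six octahedral sites form three mutually perpendicular trans pairs.
The distinct arrangements are (5 in all): H2O trans, ONO trans, CO trans; H2O cis, ONO cis, CO trans; H2O cis, ONO trans, CO cis; H2O cis, ONO cis, CO cis (chiral); H2O trans, ONO cis, CO cis.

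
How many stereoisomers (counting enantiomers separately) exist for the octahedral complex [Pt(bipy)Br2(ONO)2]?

Each bipy is bidentate and must span two cis positions.
The distinct arrangements are (3 in all): Br trans, ONO cis; Br cis, ONO cis (chiral); Br cis, ONO trans.
One of these lacks any improper symmetry element and so occurs as an enantiomeric pair, giving 3 + 1 = 4 stereoisomers in total.

4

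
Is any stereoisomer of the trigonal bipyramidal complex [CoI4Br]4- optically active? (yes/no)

no

A trigonal bipyramid has two axial and three equatorial sites, which are chemically inequivalent.
Working through the distinct placements yields 2 geometric isomers: Br axial; Br equatorial.
Each arrangement has an internal mirror plane or centre of symmetry, so none is chiral.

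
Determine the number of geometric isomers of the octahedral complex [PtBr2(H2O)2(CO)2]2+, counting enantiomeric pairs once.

The six octahedral sites form three mutually perpendicular trans pairs.
The distinct arrangements are (5 in all): Br trans, H2O trans, CO trans; Br trans, H2O cis, CO cis; Br cis, H2O trans, CO cis; Br cis, H2O cis, CO cis (chiral); Br cis, H2O cis, CO trans.

5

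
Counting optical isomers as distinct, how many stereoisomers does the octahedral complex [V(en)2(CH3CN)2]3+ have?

3

In an octahedral complex each vertex has one trans partner and four cis neighbours.
Each en is bidentate and must span two cis positions.
The distinct arrangements are (2 in all): CH3CN trans; CH3CN cis (chiral).
One of these lacks any improper symmetry element and so occurs as an enantiomeric pair, giving 2 + 1 = 3 stereoisomers in total.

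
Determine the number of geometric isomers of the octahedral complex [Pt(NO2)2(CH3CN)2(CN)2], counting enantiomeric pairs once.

5

In an octahedral complex each vertex has one trans partner and four cis neighbours.
There are 5 geometric isomers: NO2 trans, CH3CN trans, CN trans; NO2 cis, CH3CN trans, CN cis; NO2 trans, CH3CN cis, CN cis; NO2 cis, CH3CN cis, CN cis (chiral); NO2 cis, CH3CN cis, CN trans.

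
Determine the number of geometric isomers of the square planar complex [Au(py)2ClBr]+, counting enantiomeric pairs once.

A square has two trans pairs of vertices; adjacent vertices are cis.
Working through the distinct placements yields 2 geometric isomers: py cis; py trans.

2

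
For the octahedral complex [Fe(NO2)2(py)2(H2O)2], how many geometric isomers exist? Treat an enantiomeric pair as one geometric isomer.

5

The distinct arrangements are (5 in all): NO2 trans, py trans, H2O trans; NO2 cis, py cis, H2O trans; NO2 cis, py trans, H2O cis; NO2 cis, py cis, H2O cis (chiral); NO2 trans, py cis, H2O cis.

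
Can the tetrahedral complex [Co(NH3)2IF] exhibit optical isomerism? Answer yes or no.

All four vertices of a tetrahedron are equivalent and mutually adjacent, so cis/trans isomerism cannot arise.
Only one geometric arrangement is possible.

no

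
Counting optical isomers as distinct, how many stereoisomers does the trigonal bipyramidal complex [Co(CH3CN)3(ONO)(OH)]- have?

4

In a trigonal bipyramid the two axial positions differ from the three equatorial ones.
Systematic placement gives 4 geometric isomers: ONO equatorial, OH equatorial; ONO equatorial, OH axial; ONO axial, OH equatorial; ONO axial, OH axial.
Each arrangement has an internal mirror plane or centre of symmetry, so none is chiral.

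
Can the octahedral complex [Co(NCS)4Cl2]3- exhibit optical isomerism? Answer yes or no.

no

In an octahedral complex each vertex has one trans partner and four cis neighbours.
The distinct arrangements are (2 in all): Cl trans; Cl cis.
Each arrangement has an internal mirror plane or centre of symmetry, so none is chiral.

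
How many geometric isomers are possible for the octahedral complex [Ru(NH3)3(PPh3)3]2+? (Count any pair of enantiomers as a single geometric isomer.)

In an octahedral complex each vertex has one trans partner and four cis neighbours.
There are 2 geometric isomers: NH3 mer; NH3 fac.

2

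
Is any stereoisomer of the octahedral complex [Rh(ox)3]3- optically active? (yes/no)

yes

An octahedron has six vertices in three trans pairs; every non-trans pair is cis.
Each ox is bidentate and must span two cis positions.
Only one geometric arrangement is possible; it has no improper symmetry element, so it exists as a pair of enantiomers (2 stereoisomers).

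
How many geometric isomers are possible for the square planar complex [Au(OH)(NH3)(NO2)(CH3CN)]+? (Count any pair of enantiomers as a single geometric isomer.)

3

The distinct arrangements are (3 in all): (CH3CN/NO2 trans, NH3/OH trans); (CH3CN/OH trans, NH3/NO2 trans); (CH3CN/NH3 trans, NO2/OH trans).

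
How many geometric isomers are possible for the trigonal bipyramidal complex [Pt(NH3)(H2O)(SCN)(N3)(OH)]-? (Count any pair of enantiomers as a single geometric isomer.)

A trigonal bipyramid has two axial and three equatorial sites, which are chemically inequivalent.
Placing the ligands in turn and identifying arrangements related by rotation or reflection leaves 10 distinct geometric isomers.

10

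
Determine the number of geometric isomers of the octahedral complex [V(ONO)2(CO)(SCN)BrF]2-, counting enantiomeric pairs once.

9

Systematic enumeration (placing each ligand type in turn and discarding arrangements equivalent by rotation or reflection) gives 9 geometric isomers.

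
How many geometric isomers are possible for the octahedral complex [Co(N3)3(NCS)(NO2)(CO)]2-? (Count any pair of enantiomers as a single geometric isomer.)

4

The six octahedral sites form three mutually perpendicular trans pairs.
Working through the distinct placements yields 4 geometric isomers: N3 mer (3 arrangements); N3 fac (chiral).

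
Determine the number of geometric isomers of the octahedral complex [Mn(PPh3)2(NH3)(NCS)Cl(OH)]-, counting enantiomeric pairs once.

9

Systematic enumeration (placing each ligand type in turn and discarding arrangements equivalent by rotation or reflection) gives 9 geometric isomers.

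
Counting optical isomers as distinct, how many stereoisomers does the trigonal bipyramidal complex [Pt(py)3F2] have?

3

In a trigonal bipyramid the two axial positions differ from the three equatorial ones.
Working through the distinct placements yields 3 geometric isomers: F both axial; F one axial, one equatorial; F both equatorial.
Each arrangement has an internal mirror plane or centre of symmetry, so none is chiral.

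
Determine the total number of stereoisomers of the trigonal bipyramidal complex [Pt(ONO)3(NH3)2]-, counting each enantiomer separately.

3

A trigonal bipyramid has two axial and three equatorial sites, which are chemically inequivalent.
There are 3 geometric isomers: NH3 both axial; NH3 one axial, one equatorial; NH3 both equatorial.
Each arrangement has an internal mirror plane or centre of symmetry, so none is chiral.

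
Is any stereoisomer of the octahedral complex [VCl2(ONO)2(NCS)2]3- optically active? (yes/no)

Working through the distinct placements yields 5 geometric isomers: Cl trans, ONO trans, NCS trans; Cl trans, ONO cis, NCS cis; Cl cis, ONO trans, NCS cis; Cl cis, ONO cis, NCS cis (chiral); Cl cis, ONO cis, NCS trans.
One of these lacks any improper symmetry element and so occurs as an enantiomeric pair, giving 5 + 1 = 6 stereoisomers in total.

yes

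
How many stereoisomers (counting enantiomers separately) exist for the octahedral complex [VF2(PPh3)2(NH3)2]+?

6

Working through the distinct placements yields 5 geometric isomers: F trans, PPh3 trans, NH3 trans; F trans, PPh3 cis, NH3 cis; F cis, PPh3 trans, NH3 cis; F cis, PPh3 cis, NH3 cis (chiral); F cis, PPh3 cis, NH3 trans.
One of these lacks any improper symmetry element and so occurs as an enantiomeric pair, giving 5 + 1 = 6 stereoisomers in total.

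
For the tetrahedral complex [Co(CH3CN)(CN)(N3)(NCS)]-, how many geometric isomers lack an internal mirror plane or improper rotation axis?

1

All four vertices of a tetrahedron are equivalent and mutually adjacent, so cis/trans isomerism cannot arise.
Only one geometric arrangement is possible; it has no improper symmetry element, so it exists as a pair of enantiomers (2 stereoisomers).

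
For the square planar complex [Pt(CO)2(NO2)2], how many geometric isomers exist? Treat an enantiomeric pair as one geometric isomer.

The distinct arrangements are (2 in all): CO cis; CO trans.

2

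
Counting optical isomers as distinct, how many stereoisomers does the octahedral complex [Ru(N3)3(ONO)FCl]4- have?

5

An octahedron has six vertices in three trans pairs; every non-trans pair is cis.
Working through the distinct placements yields 4 geometric isomers: N3 mer (3 arrangements); N3 fac (chiral).
One of these lacks any improper symmetry element and so occurs as an enantiomeric pair, giving 4 + 1 = 5 stereoisomers in total.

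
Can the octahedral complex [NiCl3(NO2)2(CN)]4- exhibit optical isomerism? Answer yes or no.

no

An octahedron has six vertices in three trans pairs; every non-trans pair is cis.
Working through the distinct placements yields 3 geometric isomers: Cl mer, NO2 trans; Cl fac, NO2 cis; Cl mer, NO2 cis.
Each arrangement has an internal mirror plane or centre of symmetry, so none is chiral.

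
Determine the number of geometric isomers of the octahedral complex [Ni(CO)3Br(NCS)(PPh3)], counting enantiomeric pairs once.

An octahedron has six vertices in three trans pairs; every non-trans pair is cis.
Systematic placement gives 4 geometric isomers: CO mer (3 arrangements); CO fac (chiral).

4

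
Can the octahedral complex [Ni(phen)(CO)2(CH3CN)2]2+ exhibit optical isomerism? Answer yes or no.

An octahedron has six vertices in three trans pairs; every non-trans pair is cis.
Each phen is bidentate and must span two cis positions.
The distinct arrangements are (3 in all): CO cis, CH3CN trans; CO cis, CH3CN cis (chiral); CO trans, CH3CN cis.
One of these lacks any improper symmetry element and so occurs as an enantiomeric pair, giving 3 + 1 = 4 stereoisomers in total.

yes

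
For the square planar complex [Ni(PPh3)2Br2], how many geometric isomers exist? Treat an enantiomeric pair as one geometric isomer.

A square has two trans pairs of vertices; adjacent vertices are cis.
Working through the distinct placements yields 2 geometric isomers: PPh3 cis; PPh3 trans.

2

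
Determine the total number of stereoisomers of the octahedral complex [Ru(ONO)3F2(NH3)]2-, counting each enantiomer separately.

3

An octahedron has six vertices in three trans pairs; every non-trans pair is cis.
Systematic placement gives 3 geometric isomers: ONO mer, F trans; ONO mer, F cis; ONO fac, F cis.
Each arrangement has an internal mirror plane or centre of symmetry, so none is chiral.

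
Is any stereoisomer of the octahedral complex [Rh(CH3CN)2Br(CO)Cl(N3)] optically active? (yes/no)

The six octahedral sites form three mutually perpendicular trans pairs.
Systematic enumeration (placing each ligand type in turn and discarding arrangements equivalent by rotation or reflection) gives 9 geometric isomers.
Of these, 6 lack any improper symmetry element and so occur as enantiomeric pairs, giving 9 + 6 = 15 stereoisomers in total.

yes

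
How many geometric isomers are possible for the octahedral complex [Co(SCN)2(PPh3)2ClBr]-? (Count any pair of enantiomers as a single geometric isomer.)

The six octahedral sites form three mutually perpendicular trans pairs.
Systematic placement gives 6 geometric isomers: SCN trans, PPh3 trans; SCN cis, PPh3 cis (3 arrangements, 2 chiral); SCN trans, PPh3 cis; SCN cis, PPh3 trans.

6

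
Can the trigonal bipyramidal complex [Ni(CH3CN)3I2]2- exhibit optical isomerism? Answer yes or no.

In a trigonal bipyramid the two axial positions differ from the three equatorial ones.
Systematic placement gives 3 geometric isomers: I both equatorial; I one axial, one equatorial; I both axial.
Each arrangement has an internal mirror plane or centre of symmetry, so none is chiral.

no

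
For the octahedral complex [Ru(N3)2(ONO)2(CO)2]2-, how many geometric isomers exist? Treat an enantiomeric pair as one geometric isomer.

The six octahedral sites form three mutually perpendicular trans pairs.
Working through the distinct placements yields 5 geometric isomers: N3 trans, ONO trans, CO trans; N3 cis, ONO cis, CO trans; N3 cis, ONO trans, CO cis; N3 cis, ONO cis, CO cis (chiral); N3 trans, ONO cis, CO cis.

5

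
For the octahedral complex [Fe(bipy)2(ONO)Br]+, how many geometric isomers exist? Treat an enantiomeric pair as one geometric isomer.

In an octahedral complex each vertex has one trans partner and four cis neighbours.
Each bipy is bidentate and must span two cis positions.
There are 2 geometric isomers: ONO and Br mutually trans; ONO and Br mutually cis (chiral).

2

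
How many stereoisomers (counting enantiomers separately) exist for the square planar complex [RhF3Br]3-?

Only one geometric arrangement is possible.

1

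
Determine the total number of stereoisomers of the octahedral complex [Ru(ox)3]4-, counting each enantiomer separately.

2

An octahedron has six vertices in three trans pairs; every non-trans pair is cis.
Each ox is bidentate and must span two cis positions.
Only one geometric arrangement is possible; it has no improper symmetry element, so it exists as a pair of enantiomers (2 stereoisomers).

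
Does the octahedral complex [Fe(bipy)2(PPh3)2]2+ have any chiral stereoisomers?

yes

The six octahedral sites form three mutually perpendicular trans pairs.
Each bipy is bidentate and must span two cis positions.
There are 2 geometric isomers: PPh3 trans; PPh3 cis (chiral).
One of these lacks any improper symmetry element and so occurs as an enantiomeric pair, giving 2 + 1 = 3 stereoisomers in total.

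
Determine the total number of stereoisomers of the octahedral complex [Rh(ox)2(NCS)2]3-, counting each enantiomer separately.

3

An octahedron has six vertices in three trans pairs; every non-trans pair is cis.
Each ox is bidentate and must span two cis positions.
Systematic placement gives 2 geometric isomers: NCS trans; NCS cis (chiral).
One of these lacks any improper symmetry element and so occurs as an enantiomeric pair, giving 2 + 1 = 3 stereoisomers in total.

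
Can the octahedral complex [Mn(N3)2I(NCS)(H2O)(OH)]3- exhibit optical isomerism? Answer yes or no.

In an octahedral complex each vertex has one trans partner and four cis neighbours.
Placing the ligands in turn and identifying arrangements related by rotation or reflection leaves 9 distinct geometric isomers.
Of these, 6 lack any improper symmetry element and so occur as enantiomeric pairs, giving 9 + 6 = 15 stereoisomers in total.

yes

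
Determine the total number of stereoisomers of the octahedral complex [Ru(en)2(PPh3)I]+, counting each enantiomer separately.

3

In an octahedral complex each vertex has one trans partner and four cis neighbours.
Each en is bidentate and must span two cis positions.
The distinct arrangements are (2 in all): PPh3 and I mutually trans; PPh3 and I mutually cis (chiral).
One of these lacks any improper symmetry element and so occurs as an enantiomeric pair, giving 2 + 1 = 3 stereoisomers in total.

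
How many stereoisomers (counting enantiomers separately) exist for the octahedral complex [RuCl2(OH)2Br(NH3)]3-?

8

The distinct arrangements are (6 in all): Cl cis, OH trans; Cl cis, OH cis (3 arrangements, 2 chiral); Cl trans, OH trans; Cl trans, OH cis.
Of these, 2 lack any improper symmetry element and so occur as enantiomeric pairs, giving 6 + 2 = 8 stereoisomers in total.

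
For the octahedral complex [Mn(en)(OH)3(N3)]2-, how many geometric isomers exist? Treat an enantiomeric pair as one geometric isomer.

Each en is bidentate and must span two cis positions.
The distinct arrangements are (2 in all): OH fac; OH mer.

2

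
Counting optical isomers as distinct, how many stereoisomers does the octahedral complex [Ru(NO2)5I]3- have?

1

The six octahedral sites form three mutually perpendicular trans pairs.
Only one geometric arrangement is possible.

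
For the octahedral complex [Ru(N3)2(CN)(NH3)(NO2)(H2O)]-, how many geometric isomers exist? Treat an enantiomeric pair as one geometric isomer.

Placing the ligands in turn and identifying arrangements related by rotation or reflection leaves 9 distinct geometric isomers.

9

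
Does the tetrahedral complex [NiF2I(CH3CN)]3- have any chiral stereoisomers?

no

All four vertices of a tetrahedron are equivalent and mutually adjacent, so cis/trans isomerism cannot arise.
Only one geometric arrangement is possible.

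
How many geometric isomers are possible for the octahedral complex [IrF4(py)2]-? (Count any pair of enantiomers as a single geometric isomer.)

Working through the distinct placements yields 2 geometric isomers: py trans; py cis.

2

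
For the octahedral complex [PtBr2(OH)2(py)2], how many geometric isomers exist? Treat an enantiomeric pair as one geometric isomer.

5

There are 5 geometric isomers: Br trans, OH trans, py trans; Br trans, OH cis, py cis; Br cis, OH cis, py trans; Br cis, OH cis, py cis (chiral); Br cis, OH trans, py cis.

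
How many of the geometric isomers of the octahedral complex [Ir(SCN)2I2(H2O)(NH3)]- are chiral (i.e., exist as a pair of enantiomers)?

Systematic placement gives 6 geometric isomers: SCN trans, I cis; SCN cis, I cis (3 arrangements, 2 chiral); SCN trans, I trans; SCN cis, I trans.
Of these, 2 lack any improper symmetry element and so occur as enantiomeric pairs, giving 6 + 2 = 8 stereoisomers in total.

2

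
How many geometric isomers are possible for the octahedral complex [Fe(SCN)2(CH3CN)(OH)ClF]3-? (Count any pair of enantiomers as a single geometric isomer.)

9

An octahedron has six vertices in three trans pairs; every non-trans pair is cis.
Exhaustive case analysis gives 9 geometric isomers.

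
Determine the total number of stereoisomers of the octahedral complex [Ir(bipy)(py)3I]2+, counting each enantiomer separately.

In an octahedral complex each vertex has one trans partner and four cis neighbours.
Each bipy is bidentate and must span two cis positions.
There are 2 geometric isomers: py mer; py fac.
Each arrangement has an internal mirror plane or centre of symmetry, so none is chiral.

2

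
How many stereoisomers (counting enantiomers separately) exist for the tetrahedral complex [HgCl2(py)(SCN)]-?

In a tetrahedral complex all four positions are equivalent and every pair of ligands is adjacent — there is no cis/trans distinction.
Only one geometric arrangement is possible.

1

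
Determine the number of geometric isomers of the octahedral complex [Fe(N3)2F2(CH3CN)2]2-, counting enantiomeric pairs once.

5

An octahedron has six vertices in three trans pairs; every non-trans pair is cis.
Systematic placement gives 5 geometric isomers: N3 trans, F trans, CH3CN trans; N3 cis, F cis, CH3CN trans; N3 trans, F cis, CH3CN cis; N3 cis, F cis, CH3CN cis (chiral); N3 cis, F trans, CH3CN cis.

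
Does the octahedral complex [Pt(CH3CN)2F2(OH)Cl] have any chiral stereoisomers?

An octahedron has six vertices in three trans pairs; every non-trans pair is cis.
Working through the distinct placements yields 6 geometric isomers: CH3CN trans, F cis; CH3CN trans, F trans; CH3CN cis, F cis (3 arrangements, 2 chiral); CH3CN cis, F trans.
Of these, 2 lack any improper symmetry element and so occur as enantiomeric pairs, giving 6 + 2 = 8 stereoisomers in total.

yes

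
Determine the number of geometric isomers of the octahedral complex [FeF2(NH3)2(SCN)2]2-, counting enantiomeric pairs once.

An octahedron has six vertices in three trans pairs; every non-trans pair is cis.
Working through the distinct placements yields 5 geometric isomers: F trans, NH3 trans, SCN trans; F trans, NH3 cis, SCN cis; F cis, NH3 cis, SCN trans; F cis, NH3 cis, SCN cis (chiral); F cis, NH3 trans, SCN cis.

5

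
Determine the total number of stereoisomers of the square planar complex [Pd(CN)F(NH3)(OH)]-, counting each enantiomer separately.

In a square planar complex each vertex has one trans partner and two cis neighbours.
There are 3 geometric isomers: (CN/NH3 trans, F/OH trans); (CN/OH trans, F/NH3 trans); (CN/F trans, NH3/OH trans).
Each arrangement has an internal mirror plane or centre of symmetry, so none is chiral.

3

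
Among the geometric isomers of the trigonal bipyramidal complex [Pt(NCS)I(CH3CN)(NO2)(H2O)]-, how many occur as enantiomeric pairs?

Exhaustive case analysis gives 10 geometric isomers.
Of these, 10 lack any improper symmetry element and so occur as enantiomeric pairs, giving 10 + 10 = 20 stereoisomers in total.

10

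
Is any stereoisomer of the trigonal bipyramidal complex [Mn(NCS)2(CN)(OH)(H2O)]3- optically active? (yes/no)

In a trigonal bipyramid the two axial positions differ from the three equatorial ones.
Systematic enumeration (placing each ligand type in turn and discarding arrangements equivalent by rotation or reflection) gives 7 geometric isomers.
Of these, 3 lack any improper symmetry element and so occur as enantiomeric pairs, giving 7 + 3 = 10 stereoisomers in total.

yes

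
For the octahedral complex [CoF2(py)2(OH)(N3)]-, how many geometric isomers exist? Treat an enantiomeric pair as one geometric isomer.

An octahedron has six vertices in three trans pairs; every non-trans pair is cis.
Working through the distinct placements yields 6 geometric isomers: F trans, py trans; F trans, py cis; F cis, py trans; F cis, py cis (3 arrangements, 2 chiral).

6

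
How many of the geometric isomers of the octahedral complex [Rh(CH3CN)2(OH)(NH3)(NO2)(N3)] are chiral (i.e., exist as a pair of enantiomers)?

The six octahedral sites form three mutually perpendicular trans pairs.
Systematic enumeration (placing each ligand type in turn and discarding arrangements equivalent by rotation or reflection) gives 9 geometric isomers.
Of these, 6 lack any improper symmetry element and so occur as enantiomeric pairs, giving 9 + 6 = 15 stereoisomers in total.

6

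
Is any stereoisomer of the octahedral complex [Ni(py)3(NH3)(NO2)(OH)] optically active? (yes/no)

yes

An octahedron has six vertices in three trans pairs; every non-trans pair is cis.
There are 4 geometric isomers: py mer (3 arrangements); py fac (chiral).
One of these lacks any improper symmetry element and so occurs as an enantiomeric pair, giving 4 + 1 = 5 stereoisomers in total.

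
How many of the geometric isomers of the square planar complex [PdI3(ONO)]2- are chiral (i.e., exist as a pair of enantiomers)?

Only one geometric arrangement is possible.

0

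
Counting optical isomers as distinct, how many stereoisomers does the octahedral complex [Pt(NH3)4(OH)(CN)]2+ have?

2

An octahedron has six vertices in three trans pairs; every non-trans pair is cis.
Systematic placement gives 2 geometric isomers: OH and CN mutually cis; OH and CN mutually trans.
Each arrangement has an internal mirror plane or centre of symmetry, so none is chiral.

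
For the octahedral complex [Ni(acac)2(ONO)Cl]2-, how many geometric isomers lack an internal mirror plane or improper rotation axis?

In an octahedral complex each vertex has one trans partner and four cis neighbours.
Each acac is bidentate and must span two cis positions.
Systematic placement gives 2 geometric isomers: ONO and Cl mutually trans; ONO and Cl mutually cis (chiral).
One of these lacks any improper symmetry element and so occurs as an enantiomeric pair, giving 2 + 1 = 3 stereoisomers in total.

1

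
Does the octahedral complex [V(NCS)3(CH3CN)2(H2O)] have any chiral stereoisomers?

In an octahedral complex each vertex has one trans partner and four cis neighbours.
The distinct arrangements are (3 in all): NCS mer, CH3CN trans; NCS mer, CH3CN cis; NCS fac, CH3CN cis.
Each arrangement has an internal mirror plane or centre of symmetry, so none is chiral.

no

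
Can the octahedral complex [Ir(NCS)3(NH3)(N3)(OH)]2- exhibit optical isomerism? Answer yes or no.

In an octahedral complex each vertex has one trans partner and four cis neighbours.
There are 4 geometric isomers: NCS mer (3 arrangements); NCS fac (chiral).
One of these lacks any improper symmetry element and so occurs as an enantiomeric pair, giving 4 + 1 = 5 stereoisomers in total.

yes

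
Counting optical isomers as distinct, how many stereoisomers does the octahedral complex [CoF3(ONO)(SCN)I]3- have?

5

The distinct arrangements are (4 in all): F mer (3 arrangements); F fac (chiral).
One of these lacks any improper symmetry element and so occurs as an enantiomeric pair, giving 4 + 1 = 5 stereoisomers in total.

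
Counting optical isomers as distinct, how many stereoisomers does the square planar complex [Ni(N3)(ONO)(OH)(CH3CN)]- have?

There are 3 geometric isomers: (CH3CN/OH trans, N3/ONO trans); (CH3CN/ONO trans, N3/OH trans); (CH3CN/N3 trans, OH/ONO trans).
Each arrangement has an internal mirror plane or centre of symmetry, so none is chiral.

3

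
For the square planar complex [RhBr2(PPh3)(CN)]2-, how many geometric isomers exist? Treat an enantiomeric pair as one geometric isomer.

2

A square has two trans pairs of vertices; adjacent vertices are cis.
Systematic placement gives 2 geometric isomers: Br cis; Br trans.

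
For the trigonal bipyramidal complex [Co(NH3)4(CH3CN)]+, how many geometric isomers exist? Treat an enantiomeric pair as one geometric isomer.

A trigonal bipyramid has two axial and three equatorial sites, which are chemically inequivalent.
The distinct arrangements are (2 in all): CH3CN axial; CH3CN equatorial.

2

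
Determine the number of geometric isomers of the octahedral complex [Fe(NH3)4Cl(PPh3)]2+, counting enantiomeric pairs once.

2

In an octahedral complex each vertex has one trans partner and four cis neighbours.
Working through the distinct placements yields 2 geometric isomers: Cl and PPh3 mutually cis; Cl and PPh3 mutually trans.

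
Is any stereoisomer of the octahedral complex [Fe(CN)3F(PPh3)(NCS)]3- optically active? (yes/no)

yes

Working through the distinct placements yields 4 geometric isomers: CN mer (3 arrangements); CN fac (chiral).
One of these lacks any improper symmetry element and so occurs as an enantiomeric pair, giving 4 + 1 = 5 stereoisomers in total.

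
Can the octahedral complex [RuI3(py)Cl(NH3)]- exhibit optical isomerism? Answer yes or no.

yes

An octahedron has six vertices in three trans pairs; every non-trans pair is cis.
There are 4 geometric isomers: I mer (3 arrangements); I fac (chiral).
One of these lacks any improper symmetry element and so occurs as an enantiomeric pair, giving 4 + 1 = 5 stereoisomers in total.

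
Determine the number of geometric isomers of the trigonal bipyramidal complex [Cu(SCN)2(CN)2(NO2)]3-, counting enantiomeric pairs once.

In a trigonal bipyramid the two axial positions differ from the three equatorial ones.
Placing the ligands in turn and identifying arrangements related by rotation or reflection leaves 5 distinct geometric isomers.

5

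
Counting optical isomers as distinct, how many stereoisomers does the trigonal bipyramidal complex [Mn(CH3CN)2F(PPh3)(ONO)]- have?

10

A trigonal bipyramid has two axial and three equatorial sites, which are chemically inequivalent.
Exhaustive case analysis gives 7 geometric isomers.
Of these, 3 lack any improper symmetry element and so occur as enantiomeric pairs, giving 7 + 3 = 10 stereoisomers in total.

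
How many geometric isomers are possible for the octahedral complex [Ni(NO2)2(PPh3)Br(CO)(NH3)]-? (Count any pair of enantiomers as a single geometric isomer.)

Placing the ligands in turn and identifying arrangements related by rotation or reflection leaves 9 distinct geometric isomers.

9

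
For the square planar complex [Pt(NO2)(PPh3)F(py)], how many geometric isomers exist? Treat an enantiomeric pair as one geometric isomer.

3

In a square planar complex each vertex has one trans partner and two cis neighbours.
Systematic placement gives 3 geometric isomers: (F/PPh3 trans, NO2/py trans); (F/py trans, NO2/PPh3 trans); (F/NO2 trans, PPh3/py trans).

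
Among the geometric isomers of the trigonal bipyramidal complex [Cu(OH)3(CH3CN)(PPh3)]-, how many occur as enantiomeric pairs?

0

In a trigonal bipyramid the two axial positions differ from the three equatorial ones.
There are 4 geometric isomers: CH3CN axial, PPh3 equatorial; CH3CN axial, PPh3 axial; CH3CN equatorial, PPh3 equatorial; CH3CN equatorial, PPh3 axial.
Each arrangement has an internal mirror plane or centre of symmetry, so none is chiral.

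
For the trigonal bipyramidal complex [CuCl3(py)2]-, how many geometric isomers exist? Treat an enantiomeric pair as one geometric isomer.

A trigonal bipyramid has two axial and three equatorial sites, which are chemically inequivalent.
There are 3 geometric isomers: py both equatorial; py one axial, one equatorial; py both axial.

3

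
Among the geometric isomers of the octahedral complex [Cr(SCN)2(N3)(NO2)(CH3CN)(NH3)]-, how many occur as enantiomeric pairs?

An octahedron has six vertices in three trans pairs; every non-trans pair is cis.
Systematic enumeration (placing each ligand type in turn and discarding arrangements equivalent by rotation or reflection) gives 9 geometric isomers.
Of these, 6 lack any improper symmetry element and so occur as enantiomeric pairs, giving 9 + 6 = 15 stereoisomers in total.

6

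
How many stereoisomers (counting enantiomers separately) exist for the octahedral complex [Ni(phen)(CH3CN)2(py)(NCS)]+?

An octahedron has six vertices in three trans pairs; every non-trans pair is cis.
Each phen is bidentate and must span two cis positions.
There are 4 geometric isomers: CH3CN trans; CH3CN cis (3 arrangements, 2 chiral).
Of these, 2 lack any improper symmetry element and so occur as enantiomeric pairs, giving 4 + 2 = 6 stereoisomers in total.

6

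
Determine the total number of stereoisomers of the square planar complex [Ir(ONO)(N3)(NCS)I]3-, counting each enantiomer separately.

A square has two trans pairs of vertices; adjacent vertices are cis.
The distinct arrangements are (3 in all): (I/NCS trans, N3/ONO trans); (I/ONO trans, N3/NCS trans); (I/N3 trans, NCS/ONO trans).
Each arrangement has an internal mirror plane or centre of symmetry, so none is chiral.

3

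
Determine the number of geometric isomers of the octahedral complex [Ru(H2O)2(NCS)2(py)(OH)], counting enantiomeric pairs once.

6

An octahedron has six vertices in three trans pairs; every non-trans pair is cis.
Systematic placement gives 6 geometric isomers: H2O trans, NCS trans; H2O trans, NCS cis; H2O cis, NCS cis (3 arrangements, 2 chiral); H2O cis, NCS trans.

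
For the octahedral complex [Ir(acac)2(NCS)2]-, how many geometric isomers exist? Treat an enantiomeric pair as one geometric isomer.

2

In an octahedral complex each vertex has one trans partner and four cis neighbours.
Each acac is bidentate and must span two cis positions.
Systematic placement gives 2 geometric isomers: NCS trans; NCS cis (chiral).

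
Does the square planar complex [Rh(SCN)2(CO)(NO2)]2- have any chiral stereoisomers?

no

A square has two trans pairs of vertices; adjacent vertices are cis.
There are 2 geometric isomers: SCN cis; SCN trans.
Each arrangement has an internal mirror plane or centre of symmetry, so none is chiral.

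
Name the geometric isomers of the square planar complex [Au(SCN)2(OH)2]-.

cis and trans

In a square planar complex each vertex has one trans partner and two cis neighbours.
The distinct arrangements are (2 in all): SCN cis; SCN trans.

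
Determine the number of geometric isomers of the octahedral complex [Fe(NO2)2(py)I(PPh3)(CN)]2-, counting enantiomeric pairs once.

9

In an octahedral complex each vertex has one trans partner and four cis neighbours.
Exhaustive case analysis gives 9 geometric isomers.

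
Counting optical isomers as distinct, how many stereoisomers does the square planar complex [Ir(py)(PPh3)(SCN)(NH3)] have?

3

The distinct arrangements are (3 in all): (NH3/SCN trans, PPh3/py trans); (NH3/py trans, PPh3/SCN trans); (NH3/PPh3 trans, SCN/py trans).
Each arrangement has an internal mirror plane or centre of symmetry, so none is chiral.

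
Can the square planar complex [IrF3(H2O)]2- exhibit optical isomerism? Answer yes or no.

no

In a square planar complex each vertex has one trans partner and two cis neighbours.
Only one geometric arrangement is possible.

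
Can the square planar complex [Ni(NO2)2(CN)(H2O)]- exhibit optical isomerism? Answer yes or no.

no

In a square planar complex each vertex has one trans partner and two cis neighbours.
There are 2 geometric isomers: NO2 cis; NO2 trans.
Each arrangement has an internal mirror plane or centre of symmetry, so none is chiral.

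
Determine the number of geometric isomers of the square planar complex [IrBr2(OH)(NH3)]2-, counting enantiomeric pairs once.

2

In a square planar complex each vertex has one trans partner and two cis neighbours.
Systematic placement gives 2 geometric isomers: Br cis; Br trans.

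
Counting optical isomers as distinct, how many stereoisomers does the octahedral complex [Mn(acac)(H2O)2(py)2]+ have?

4

Each acac is bidentate and must span two cis positions.
Working through the distinct placements yields 3 geometric isomers: H2O trans, py cis; H2O cis, py trans; H2O cis, py cis (chiral).
One of these lacks any improper symmetry element and so occurs as an enantiomeric pair, giving 3 + 1 = 4 stereoisomers in total.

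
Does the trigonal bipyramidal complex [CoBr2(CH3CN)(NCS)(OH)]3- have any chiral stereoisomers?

yes

In a trigonal bipyramid the two axial positions differ from the three equatorial ones.
Placing the ligands in turn and identifying arrangements related by rotation or reflection leaves 7 distinct geometric isomers.
Of these, 3 lack any improper symmetry element and so occur as enantiomeric pairs, giving 7 + 3 = 10 stereoisomers in total.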